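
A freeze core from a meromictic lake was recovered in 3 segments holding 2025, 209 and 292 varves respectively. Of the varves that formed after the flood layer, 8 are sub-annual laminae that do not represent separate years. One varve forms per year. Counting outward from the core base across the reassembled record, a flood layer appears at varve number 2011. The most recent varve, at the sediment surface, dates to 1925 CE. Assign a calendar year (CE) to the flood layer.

1418 CE

Total varves = 2025 + 209 + 292 = 2526.
The flood layer sits at varve 2011 from the core base, so 2526 − 2011 = 515 varves formed after it.
515 − 8 false = 507 true varves after the flood layer.
The varve at the sediment surface is 1925 CE, so the flood layer dates to 1925 − 507 = 1418 CE.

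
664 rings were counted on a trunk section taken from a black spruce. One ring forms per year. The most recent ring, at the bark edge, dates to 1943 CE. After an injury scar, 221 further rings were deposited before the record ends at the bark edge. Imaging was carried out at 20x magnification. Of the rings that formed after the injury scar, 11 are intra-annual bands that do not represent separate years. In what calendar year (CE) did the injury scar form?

221 rings formed after the injury scar.
Removing the 11 false rings leaves 221 − 11 = 210 true rings beyond the injury scar.
The ring at the bark edge is 1943 CE, so the injury scar dates to 1943 − 210 = 1733 CE.

1733 CE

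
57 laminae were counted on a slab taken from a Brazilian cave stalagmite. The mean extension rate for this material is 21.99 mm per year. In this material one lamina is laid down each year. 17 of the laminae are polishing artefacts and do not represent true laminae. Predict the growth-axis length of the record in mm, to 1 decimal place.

After corrections the count is 57 − 17 = 40 laminae.
Predicted length = 21.99 mm/year × 40 years = 879.6 mm.

879.6 mm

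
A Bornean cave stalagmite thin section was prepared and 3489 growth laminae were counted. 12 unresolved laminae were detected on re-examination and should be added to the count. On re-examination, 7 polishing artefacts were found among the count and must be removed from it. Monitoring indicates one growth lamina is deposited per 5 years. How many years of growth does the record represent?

True growth lamina count = 3489 − 7 + 12 = 3494.
3494 growth laminae at 5 years each span 3494 × 5 = 17470 years.

17470 years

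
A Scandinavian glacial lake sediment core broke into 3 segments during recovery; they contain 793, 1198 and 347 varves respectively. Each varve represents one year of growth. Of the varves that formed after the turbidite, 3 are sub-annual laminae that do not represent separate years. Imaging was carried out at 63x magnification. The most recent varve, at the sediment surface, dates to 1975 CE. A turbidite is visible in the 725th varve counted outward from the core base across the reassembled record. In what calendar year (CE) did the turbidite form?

365 CE

Total varves = 793 + 1198 + 347 = 2338.
The turbidite sits at varve 725 from the core base, so 2338 − 725 = 1613 varves formed after it.
1613 − 3 false = 1610 true varves after the turbidite.
Counting back 1610 years from 1975 CE places the turbidite in 1975 − 1610 = 365 CE.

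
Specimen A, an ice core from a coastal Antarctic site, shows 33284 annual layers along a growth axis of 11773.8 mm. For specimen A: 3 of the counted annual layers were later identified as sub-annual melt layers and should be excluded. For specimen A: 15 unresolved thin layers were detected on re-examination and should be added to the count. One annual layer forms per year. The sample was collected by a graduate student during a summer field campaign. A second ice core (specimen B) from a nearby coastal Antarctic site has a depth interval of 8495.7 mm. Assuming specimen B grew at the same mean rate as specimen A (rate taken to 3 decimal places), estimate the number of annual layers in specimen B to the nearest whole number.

23999 annual layers

Specimen A: after corrections the count is 33284 − 3 + 15 = 33296 annual layers.
A: Mean rate = 11773.8 mm / 33296 years ≈ 0.354 mm/year.
Specimen B: 8495.7 mm / 0.354 mm per year = 23999.15 years ≈ 23999 annual layers.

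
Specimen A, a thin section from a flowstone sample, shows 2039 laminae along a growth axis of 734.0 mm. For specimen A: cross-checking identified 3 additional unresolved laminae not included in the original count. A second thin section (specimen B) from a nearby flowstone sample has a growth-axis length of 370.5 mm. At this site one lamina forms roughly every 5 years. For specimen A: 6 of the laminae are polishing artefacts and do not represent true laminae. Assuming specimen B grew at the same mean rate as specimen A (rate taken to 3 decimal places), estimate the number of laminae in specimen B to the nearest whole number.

Specimen A: adjusted count: 2039 − 6 + 3 = 2036 laminae.
Specimen A: 2036 laminae at 5 years each span 2036 × 5 = 10180 years.
A: 734.0 mm over 10180 years gives 734.0 / 10180 ≈ 0.072 mm/year.
Specimen B: 370.5 mm / 0.072 mm per year = 5145.83 years; at 5 years per lamina that is 5145.83 / 5 ≈ 1029 laminae.

1029 laminae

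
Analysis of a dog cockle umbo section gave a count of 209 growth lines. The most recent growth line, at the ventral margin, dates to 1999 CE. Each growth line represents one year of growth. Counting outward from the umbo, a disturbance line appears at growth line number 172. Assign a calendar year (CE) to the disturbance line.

1962 CE

209 − 172 = 37 growth lines lie beyond the disturbance line toward the ventral margin.
1999 − 37 = 1962 CE.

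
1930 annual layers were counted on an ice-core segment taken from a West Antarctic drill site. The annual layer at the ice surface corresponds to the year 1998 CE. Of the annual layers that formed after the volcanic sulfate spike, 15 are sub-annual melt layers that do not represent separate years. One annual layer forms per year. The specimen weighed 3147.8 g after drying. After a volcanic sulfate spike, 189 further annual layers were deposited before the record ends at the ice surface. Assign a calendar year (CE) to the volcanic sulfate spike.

1824 CE

189 annual layers post-date the volcanic sulfate spike.
189 − 15 false = 174 true annual layers after the volcanic sulfate spike.
Counting back 174 years from 1998 CE places the volcanic sulfate spike in 1998 − 174 = 1824 CE.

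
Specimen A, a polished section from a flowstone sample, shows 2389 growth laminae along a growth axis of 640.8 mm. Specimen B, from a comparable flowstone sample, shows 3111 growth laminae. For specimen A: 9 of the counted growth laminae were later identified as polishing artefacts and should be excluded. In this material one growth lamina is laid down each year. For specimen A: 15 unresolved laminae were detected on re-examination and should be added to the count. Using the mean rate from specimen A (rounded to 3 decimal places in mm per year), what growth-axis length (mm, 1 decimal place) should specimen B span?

Specimen A: after corrections the count is 2389 − 9 + 15 = 2395 growth laminae.
A: Extension rate ≈ 640.8 / 2395 = 0.268 mm/year.
Length of B = 0.268 × 3111 = 833.7 mm.

833.7 mm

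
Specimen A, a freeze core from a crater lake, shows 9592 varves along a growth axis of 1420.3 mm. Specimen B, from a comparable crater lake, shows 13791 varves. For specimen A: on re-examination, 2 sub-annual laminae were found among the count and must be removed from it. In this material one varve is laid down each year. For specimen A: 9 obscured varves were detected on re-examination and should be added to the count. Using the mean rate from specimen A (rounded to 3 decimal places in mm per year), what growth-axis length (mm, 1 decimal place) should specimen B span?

2041.1 mm

Specimen A: after corrections the count is 9592 − 2 + 9 = 9599 varves.
A: Extension rate ≈ 1420.3 / 9599 = 0.148 mm per year.
Length of B = 0.148 × 13791 = 2041.1 mm.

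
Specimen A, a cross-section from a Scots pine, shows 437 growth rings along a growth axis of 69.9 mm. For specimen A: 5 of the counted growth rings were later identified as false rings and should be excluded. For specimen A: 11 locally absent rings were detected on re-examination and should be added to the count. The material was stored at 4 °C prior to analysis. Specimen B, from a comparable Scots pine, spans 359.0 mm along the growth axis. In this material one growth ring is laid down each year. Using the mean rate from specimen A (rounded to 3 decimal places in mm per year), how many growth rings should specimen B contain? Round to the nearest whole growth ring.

Specimen A: correcting the raw count gives 437 − 5 + 11 = 443 true growth rings.
A: Mean rate = 69.9 mm / 443 years ≈ 0.158 mm per year.
Specimen B: 359.0 mm / 0.158 mm per year = 2272.15 years ≈ 2272 growth rings.

2272 growth rings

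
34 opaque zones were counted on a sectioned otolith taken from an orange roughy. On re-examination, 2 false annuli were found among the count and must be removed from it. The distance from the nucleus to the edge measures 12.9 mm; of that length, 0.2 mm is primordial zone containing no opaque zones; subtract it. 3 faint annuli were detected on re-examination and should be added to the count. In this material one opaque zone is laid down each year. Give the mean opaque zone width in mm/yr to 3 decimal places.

After corrections the count is 34 − 2 + 3 = 35 opaque zones.
The growth record spans 12.9 − 0.2 = 12.7 mm.
Extension rate ≈ 12.7 / 35 = 0.363 mm/yr.

0.363 mm/yr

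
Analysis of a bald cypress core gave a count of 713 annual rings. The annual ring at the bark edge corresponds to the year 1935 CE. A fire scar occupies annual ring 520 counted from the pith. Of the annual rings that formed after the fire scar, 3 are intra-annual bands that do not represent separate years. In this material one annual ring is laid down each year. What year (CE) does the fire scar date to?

1745 CE

Between annual ring 520 and the bark edge there are 713 − 520 = 193 annual rings.
193 − 3 false = 190 true annual rings after the fire scar.
1935 − 190 = 1745 CE.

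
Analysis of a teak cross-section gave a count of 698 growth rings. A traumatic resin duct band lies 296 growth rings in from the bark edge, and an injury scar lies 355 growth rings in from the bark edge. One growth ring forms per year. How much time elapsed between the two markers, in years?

355 − 296 = 59 growth rings lie between the two events.
That is 59 years at one growth ring per year.

59 yr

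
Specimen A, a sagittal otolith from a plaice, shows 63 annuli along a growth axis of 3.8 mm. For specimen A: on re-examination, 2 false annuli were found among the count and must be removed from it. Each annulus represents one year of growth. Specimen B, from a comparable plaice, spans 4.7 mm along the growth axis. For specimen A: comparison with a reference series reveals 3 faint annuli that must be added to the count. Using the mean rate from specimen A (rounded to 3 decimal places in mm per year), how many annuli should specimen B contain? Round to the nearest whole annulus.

80 annuli

Specimen A: after corrections the count is 63 − 2 + 3 = 64 annuli.
A: Mean rate = 3.8 mm / 64 years ≈ 0.059 mm/year.
For B, 4.7 / 0.059 = 79.66 years ≈ 80 annuli.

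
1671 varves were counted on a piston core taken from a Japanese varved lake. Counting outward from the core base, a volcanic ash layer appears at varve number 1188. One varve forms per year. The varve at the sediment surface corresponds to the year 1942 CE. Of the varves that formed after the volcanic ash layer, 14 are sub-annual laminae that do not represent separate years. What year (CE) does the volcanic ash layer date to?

1473 CE

1671 − 1188 = 483 varves lie beyond the volcanic ash layer toward the sediment surface.
483 − 14 false = 469 true varves after the volcanic ash layer.
1942 − 469 = 1473 CE.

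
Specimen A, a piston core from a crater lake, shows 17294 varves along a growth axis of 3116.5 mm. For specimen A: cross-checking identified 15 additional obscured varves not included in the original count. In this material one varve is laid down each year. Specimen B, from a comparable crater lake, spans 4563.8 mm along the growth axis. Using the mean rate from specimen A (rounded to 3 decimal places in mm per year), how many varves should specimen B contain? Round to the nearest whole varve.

25354 varves

Specimen A: adjusted count: 17294 + 15 = 17309 varves.
A: 3116.5 mm over 17309 years gives 3116.5 / 17309 ≈ 0.180 mm/year.
Specimen B: 4563.8 mm / 0.180 mm per year = 25354.44 years ≈ 25354 varves.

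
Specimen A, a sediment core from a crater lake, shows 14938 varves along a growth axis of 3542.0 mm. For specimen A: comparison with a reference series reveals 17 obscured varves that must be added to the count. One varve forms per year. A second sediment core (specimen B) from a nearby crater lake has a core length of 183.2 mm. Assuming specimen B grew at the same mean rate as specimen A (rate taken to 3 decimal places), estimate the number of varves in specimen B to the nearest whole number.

Specimen A: correcting the raw count gives 14938 + 17 = 14955 true varves.
A: 3542.0 mm over 14955 years gives 3542.0 / 14955 ≈ 0.237 mm/year.
Specimen B: 183.2 mm / 0.237 mm per year = 773.00 years ≈ 773 varves.

773 varves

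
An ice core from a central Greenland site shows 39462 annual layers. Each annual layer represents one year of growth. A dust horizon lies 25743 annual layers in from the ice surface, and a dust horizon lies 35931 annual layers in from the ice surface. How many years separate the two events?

The two markers are separated by 35931 − 25743 = 10188 annual layers.
That is 10188 years at one annual layer per year.

10188 years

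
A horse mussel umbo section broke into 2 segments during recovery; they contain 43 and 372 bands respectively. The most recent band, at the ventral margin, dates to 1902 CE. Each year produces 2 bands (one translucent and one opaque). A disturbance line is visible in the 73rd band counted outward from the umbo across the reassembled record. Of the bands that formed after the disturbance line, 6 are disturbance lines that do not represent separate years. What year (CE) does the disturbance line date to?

1734 CE

Total bands = 43 + 372 = 415.
Between band 73 and the ventral margin there are 415 − 73 = 342 bands.
Excluding 6 false bands: 342 − 6 = 336.
Dividing by 2 bands per year: 336 / 2 = 168 years.
1902 − 168 = 1734 CE.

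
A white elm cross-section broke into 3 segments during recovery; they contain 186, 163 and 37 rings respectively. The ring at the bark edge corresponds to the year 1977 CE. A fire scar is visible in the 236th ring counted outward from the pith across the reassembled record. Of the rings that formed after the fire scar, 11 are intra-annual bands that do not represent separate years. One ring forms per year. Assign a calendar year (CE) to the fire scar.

1838 CE

Total rings = 186 + 163 + 37 = 386.
Between ring 236 and the bark edge there are 386 − 236 = 150 rings.
Excluding 11 false rings: 150 − 11 = 139.
Counting back 139 years from 1977 CE places the fire scar in 1977 − 139 = 1838 CE.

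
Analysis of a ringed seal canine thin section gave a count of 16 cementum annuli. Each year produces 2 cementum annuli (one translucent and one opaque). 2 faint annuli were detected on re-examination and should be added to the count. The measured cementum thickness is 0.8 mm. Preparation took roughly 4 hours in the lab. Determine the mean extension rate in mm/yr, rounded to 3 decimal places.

0.089 mm/yr

Adjusted count: 16 + 2 = 18 cementum annuli.
Dividing by 2 cementum annuli per year: 18 / 2 = 9 years.
Extension rate ≈ 0.8 / 9 = 0.089 mm/yr.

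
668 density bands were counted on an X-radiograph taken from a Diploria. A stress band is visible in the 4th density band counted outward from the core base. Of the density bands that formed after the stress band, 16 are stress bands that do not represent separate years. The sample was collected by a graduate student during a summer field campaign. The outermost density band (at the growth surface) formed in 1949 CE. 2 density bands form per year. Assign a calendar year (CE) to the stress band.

668 − 4 = 664 density bands lie beyond the stress band toward the growth surface.
Excluding 16 false density bands: 664 − 16 = 648.
648 density bands at 2 per year is 648 / 2 = 324 years.
Counting back 324 years from 1949 CE places the stress band in 1949 − 324 = 1625 CE.

1625 CE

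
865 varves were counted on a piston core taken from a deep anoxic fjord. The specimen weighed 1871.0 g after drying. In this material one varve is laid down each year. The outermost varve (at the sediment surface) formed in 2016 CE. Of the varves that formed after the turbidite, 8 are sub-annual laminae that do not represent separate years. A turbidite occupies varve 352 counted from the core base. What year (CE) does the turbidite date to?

The turbidite sits at varve 352 from the core base, so 865 − 352 = 513 varves formed after it.
513 − 8 false = 505 true varves after the turbidite.
Counting back 505 years from 2016 CE places the turbidite in 2016 − 505 = 1511 CE.

1511 CE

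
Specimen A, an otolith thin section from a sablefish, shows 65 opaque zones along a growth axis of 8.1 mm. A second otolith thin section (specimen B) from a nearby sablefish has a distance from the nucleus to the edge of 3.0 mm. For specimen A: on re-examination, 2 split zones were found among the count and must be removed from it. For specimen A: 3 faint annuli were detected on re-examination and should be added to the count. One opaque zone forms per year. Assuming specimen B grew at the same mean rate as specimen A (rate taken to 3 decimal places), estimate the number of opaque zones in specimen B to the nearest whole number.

Specimen A: true opaque zone count = 65 − 2 + 3 = 66.
A: Extension rate ≈ 8.1 / 66 = 0.123 mm per year.
For B, 3.0 / 0.123 = 24.39 years ≈ 24 opaque zones.

24 opaque zones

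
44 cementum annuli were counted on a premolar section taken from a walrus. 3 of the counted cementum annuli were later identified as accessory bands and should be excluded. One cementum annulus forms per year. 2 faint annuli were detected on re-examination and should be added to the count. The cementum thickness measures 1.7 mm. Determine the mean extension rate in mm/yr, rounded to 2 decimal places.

0.04 mm/yr

After corrections the count is 44 − 3 + 2 = 43 cementum annuli.
Extension rate ≈ 1.7 / 43 = 0.04 mm/yr.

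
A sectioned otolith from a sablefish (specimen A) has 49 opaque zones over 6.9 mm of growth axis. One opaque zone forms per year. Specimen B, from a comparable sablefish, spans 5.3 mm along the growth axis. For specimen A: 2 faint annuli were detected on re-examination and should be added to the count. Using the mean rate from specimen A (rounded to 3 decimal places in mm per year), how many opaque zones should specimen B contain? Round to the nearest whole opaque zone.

Specimen A: true opaque zone count = 49 + 2 = 51.
A: Extension rate ≈ 6.9 / 51 = 0.135 mm/year.
B spans 5.3 / 0.135 = 39.26 years ≈ 39 opaque zones.

39 opaque zones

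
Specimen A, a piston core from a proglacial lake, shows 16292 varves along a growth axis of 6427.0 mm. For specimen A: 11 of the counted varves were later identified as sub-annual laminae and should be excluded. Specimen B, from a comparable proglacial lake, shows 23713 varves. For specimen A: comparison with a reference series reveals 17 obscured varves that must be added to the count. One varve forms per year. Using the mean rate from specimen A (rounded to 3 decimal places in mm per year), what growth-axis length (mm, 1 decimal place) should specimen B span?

9342.9 mm

Specimen A: adjusted count: 16292 − 11 + 17 = 16298 varves.
A: Mean rate = 6427.0 mm / 16298 years ≈ 0.394 mm/yr.
For B, 0.394 mm/year × 23713 years = 9342.9 mm.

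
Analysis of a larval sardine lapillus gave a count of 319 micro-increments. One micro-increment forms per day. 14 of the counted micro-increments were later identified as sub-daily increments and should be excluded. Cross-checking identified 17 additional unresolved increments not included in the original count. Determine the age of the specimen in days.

322 days

Adjusted count: 319 − 14 + 17 = 322 micro-increments.
With a one-to-one micro-increment periodicity this is 322 days.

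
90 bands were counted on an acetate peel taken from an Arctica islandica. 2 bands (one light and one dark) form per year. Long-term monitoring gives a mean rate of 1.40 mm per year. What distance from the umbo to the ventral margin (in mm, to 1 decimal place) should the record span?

63.0 mm

Dividing by 2 bands per year: 90 / 2 = 45 years.
Predicted length = 1.40 mm/year × 45 years = 63.0 mm.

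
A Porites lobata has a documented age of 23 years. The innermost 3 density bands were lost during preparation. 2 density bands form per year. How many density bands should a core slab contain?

With 2 density bands per year, 23 years would produce 23 × 2 = 46 density bands.
Subtracting the 3 density bands not captured gives 46 − 3 = 43 density bands in the record.

43 density bands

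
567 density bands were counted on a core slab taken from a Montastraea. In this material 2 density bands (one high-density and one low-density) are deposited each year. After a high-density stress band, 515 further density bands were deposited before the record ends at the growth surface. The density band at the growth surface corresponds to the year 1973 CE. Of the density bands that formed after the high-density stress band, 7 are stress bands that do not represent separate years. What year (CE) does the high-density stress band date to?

1719 CE

515 density bands formed after the high-density stress band.
515 − 7 false = 508 true density bands after the high-density stress band.
With 2 density bands per year, 508 / 2 = 254 years.
Counting back 254 years from 1973 CE places the high-density stress band in 1973 − 254 = 1719 CE.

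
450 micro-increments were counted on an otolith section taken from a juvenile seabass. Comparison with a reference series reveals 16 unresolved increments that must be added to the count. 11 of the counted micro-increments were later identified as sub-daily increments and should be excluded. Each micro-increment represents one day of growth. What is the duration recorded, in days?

Adjusted count: 450 − 11 + 16 = 455 micro-increments.
At one micro-increment per day, that is 455 days.

455 days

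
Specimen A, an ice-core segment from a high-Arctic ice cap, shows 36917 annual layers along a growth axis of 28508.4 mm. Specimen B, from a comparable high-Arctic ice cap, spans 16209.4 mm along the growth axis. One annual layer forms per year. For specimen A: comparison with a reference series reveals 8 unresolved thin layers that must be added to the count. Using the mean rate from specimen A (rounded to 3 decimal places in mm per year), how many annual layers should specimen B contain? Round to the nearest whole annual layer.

20997 annual layers

Specimen A: adjusted count: 36917 + 8 = 36925 annual layers.
A: 28508.4 mm over 36925 years gives 28508.4 / 36925 ≈ 0.772 mm per year.
B spans 16209.4 / 0.772 = 20996.63 years ≈ 20997 annual layers.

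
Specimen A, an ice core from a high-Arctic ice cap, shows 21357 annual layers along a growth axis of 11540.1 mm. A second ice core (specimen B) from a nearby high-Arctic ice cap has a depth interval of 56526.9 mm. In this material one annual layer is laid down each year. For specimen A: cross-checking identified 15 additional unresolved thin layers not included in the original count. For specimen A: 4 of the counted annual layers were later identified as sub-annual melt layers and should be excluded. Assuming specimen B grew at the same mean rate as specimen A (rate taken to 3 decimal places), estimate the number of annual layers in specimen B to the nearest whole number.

104679 annual layers

Specimen A: correcting the raw count gives 21357 − 4 + 15 = 21368 true annual layers.
A: Extension rate ≈ 11540.1 / 21368 = 0.540 mm/year.
B spans 56526.9 / 0.540 = 104679.44 years ≈ 104679 annual layers.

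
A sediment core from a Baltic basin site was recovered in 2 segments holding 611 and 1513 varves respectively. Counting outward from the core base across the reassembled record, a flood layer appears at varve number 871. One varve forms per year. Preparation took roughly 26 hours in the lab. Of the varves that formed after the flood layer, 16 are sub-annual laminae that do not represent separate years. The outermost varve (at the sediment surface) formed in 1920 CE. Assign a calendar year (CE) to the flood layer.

683 CE

Total varves = 611 + 1513 = 2124.
The flood layer sits at varve 871 from the core base, so 2124 − 871 = 1253 varves formed after it.
1253 − 16 false = 1237 true varves after the flood layer.
1920 − 1237 = 683 CE.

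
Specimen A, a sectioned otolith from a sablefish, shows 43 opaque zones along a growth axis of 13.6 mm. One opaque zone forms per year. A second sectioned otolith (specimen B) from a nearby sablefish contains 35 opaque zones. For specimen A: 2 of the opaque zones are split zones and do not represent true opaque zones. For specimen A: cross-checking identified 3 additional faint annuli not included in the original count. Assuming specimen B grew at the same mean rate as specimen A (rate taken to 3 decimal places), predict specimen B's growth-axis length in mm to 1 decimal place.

Specimen A: adjusted count: 43 − 2 + 3 = 44 opaque zones.
A: Mean rate = 13.6 mm / 44 years ≈ 0.309 mm/year.
Length of B = 0.309 × 35 = 10.8 mm.

10.8 mm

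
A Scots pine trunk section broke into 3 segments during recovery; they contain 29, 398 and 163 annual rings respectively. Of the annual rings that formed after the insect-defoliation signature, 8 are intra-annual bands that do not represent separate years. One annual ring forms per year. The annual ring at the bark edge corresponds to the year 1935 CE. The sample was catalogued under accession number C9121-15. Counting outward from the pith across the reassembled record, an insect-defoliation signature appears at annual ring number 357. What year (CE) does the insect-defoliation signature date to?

1710 CE

Total annual rings = 29 + 398 + 163 = 590.
The insect-defoliation signature sits at annual ring 357 from the pith, so 590 − 357 = 233 annual rings formed after it.
Removing the 8 false annual rings leaves 233 − 8 = 225 true annual rings beyond the insect-defoliation signature.
Counting back 225 years from 1935 CE places the insect-defoliation signature in 1935 − 225 = 1710 CE.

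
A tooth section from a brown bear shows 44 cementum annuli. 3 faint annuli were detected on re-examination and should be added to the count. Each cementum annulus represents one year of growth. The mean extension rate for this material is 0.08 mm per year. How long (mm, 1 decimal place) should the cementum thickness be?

3.8 mm

Correcting the raw count gives 44 + 3 = 47 true cementum annuli.
47 years at 0.08 mm/year gives 0.08 × 47 = 3.8 mm.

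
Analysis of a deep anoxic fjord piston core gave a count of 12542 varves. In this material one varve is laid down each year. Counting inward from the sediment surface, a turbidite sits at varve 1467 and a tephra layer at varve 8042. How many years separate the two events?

The two markers are separated by 8042 − 1467 = 6575 varves.
One varve per year makes the interval 6575 years.

6575 years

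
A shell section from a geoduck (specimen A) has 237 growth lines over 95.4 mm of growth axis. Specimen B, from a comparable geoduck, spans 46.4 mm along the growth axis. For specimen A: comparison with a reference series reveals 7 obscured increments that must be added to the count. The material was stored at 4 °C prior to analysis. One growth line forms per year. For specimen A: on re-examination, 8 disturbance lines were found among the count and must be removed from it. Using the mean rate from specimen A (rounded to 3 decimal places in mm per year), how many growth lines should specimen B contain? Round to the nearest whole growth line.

Specimen A: true growth line count = 237 − 8 + 7 = 236.
A: 95.4 mm over 236 years gives 95.4 / 236 ≈ 0.404 mm/yr.
For B, 46.4 / 0.404 = 114.85 years ≈ 115 growth lines.

115 growth lines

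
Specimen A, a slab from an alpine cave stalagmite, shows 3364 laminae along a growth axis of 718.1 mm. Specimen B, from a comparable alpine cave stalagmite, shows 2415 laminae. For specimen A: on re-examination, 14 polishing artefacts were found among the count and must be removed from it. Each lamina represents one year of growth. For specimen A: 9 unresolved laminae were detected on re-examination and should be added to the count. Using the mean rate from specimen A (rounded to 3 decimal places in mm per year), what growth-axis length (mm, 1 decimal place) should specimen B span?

516.8 mm

Specimen A: true lamina count = 3364 − 14 + 9 = 3359.
A: Extension rate ≈ 718.1 / 3359 = 0.214 mm per year.
For B, 0.214 mm/year × 2415 years = 516.8 mm.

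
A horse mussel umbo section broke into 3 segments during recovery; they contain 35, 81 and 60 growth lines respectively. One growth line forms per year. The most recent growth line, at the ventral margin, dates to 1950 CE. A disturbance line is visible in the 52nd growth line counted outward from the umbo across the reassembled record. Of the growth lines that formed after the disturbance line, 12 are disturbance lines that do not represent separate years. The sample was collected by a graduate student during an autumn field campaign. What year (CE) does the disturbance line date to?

1838 CE

Total growth lines = 35 + 81 + 60 = 176.
The disturbance line sits at growth line 52 from the umbo, so 176 − 52 = 124 growth lines formed after it.
Excluding 12 false growth lines: 124 − 12 = 112.
1950 − 112 = 1838 CE.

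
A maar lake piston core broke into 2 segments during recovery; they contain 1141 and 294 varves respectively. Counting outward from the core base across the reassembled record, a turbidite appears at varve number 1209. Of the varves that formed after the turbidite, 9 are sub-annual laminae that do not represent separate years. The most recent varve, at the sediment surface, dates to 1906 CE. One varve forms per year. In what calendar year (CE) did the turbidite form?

1689 CE

Total varves = 1141 + 294 = 1435.
1435 − 1209 = 226 varves lie beyond the turbidite toward the sediment surface.
Excluding 9 false varves: 226 − 9 = 217.
The varve at the sediment surface is 1906 CE, so the turbidite dates to 1906 − 217 = 1689 CE.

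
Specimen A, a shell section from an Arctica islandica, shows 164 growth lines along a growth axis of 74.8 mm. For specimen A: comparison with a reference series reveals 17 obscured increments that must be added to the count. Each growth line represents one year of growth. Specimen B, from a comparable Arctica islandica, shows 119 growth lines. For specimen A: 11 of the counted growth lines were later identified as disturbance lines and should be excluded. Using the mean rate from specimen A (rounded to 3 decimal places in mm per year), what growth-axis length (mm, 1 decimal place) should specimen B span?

52.4 mm

Specimen A: true growth line count = 164 − 11 + 17 = 170.
A: 74.8 mm over 170 years gives 74.8 / 170 ≈ 0.440 mm per year.
B's length ≈ 0.440 × 119 = 52.4 mm.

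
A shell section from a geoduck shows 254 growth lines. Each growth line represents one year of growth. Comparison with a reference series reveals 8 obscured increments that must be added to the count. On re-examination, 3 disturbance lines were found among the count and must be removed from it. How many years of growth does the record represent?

259 years

True growth line count = 254 − 3 + 8 = 259.
One growth line per year makes the duration 259 years.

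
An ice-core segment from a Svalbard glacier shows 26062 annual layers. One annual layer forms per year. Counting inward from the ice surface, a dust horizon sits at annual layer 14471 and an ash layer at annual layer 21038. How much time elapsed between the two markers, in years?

The two markers are separated by 21038 − 14471 = 6567 annual layers.
At one annual layer per year, 6567 years elapsed between them.

6567 years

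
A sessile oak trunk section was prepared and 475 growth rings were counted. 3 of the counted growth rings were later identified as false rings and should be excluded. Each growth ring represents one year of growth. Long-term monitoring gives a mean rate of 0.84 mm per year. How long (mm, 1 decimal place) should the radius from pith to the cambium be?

Adjusted count: 475 − 3 = 472 growth rings.
472 years at 0.84 mm/year gives 0.84 × 472 = 396.5 mm.

396.5 mm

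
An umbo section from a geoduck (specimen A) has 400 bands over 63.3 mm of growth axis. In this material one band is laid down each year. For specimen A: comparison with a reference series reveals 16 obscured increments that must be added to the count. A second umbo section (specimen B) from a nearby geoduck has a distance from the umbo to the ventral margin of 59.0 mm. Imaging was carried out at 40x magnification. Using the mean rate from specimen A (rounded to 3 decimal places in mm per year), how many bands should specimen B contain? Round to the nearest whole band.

Specimen A: adjusted count: 400 + 16 = 416 bands.
A: 63.3 mm over 416 years gives 63.3 / 416 ≈ 0.152 mm/year.
For B, 59.0 / 0.152 = 388.16 years ≈ 388 bands.

388 bands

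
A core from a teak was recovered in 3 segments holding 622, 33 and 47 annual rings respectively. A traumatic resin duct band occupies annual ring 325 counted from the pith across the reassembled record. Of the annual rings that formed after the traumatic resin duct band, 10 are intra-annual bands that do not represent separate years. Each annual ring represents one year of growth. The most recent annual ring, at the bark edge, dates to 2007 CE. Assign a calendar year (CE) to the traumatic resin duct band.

1640 CE

Total annual rings = 622 + 33 + 47 = 702.
702 − 325 = 377 annual rings lie beyond the traumatic resin duct band toward the bark edge.
Excluding 10 false annual rings: 377 − 10 = 367.
The annual ring at the bark edge is 2007 CE, so the traumatic resin duct band dates to 2007 − 367 = 1640 CE.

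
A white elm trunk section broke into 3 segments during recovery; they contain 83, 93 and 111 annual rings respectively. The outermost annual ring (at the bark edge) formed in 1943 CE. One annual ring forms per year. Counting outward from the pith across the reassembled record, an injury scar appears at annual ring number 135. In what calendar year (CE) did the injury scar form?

Total annual rings = 83 + 93 + 111 = 287.
Between annual ring 135 and the bark edge there are 287 − 135 = 152 annual rings.
1943 − 152 = 1791 CE.

1791 CE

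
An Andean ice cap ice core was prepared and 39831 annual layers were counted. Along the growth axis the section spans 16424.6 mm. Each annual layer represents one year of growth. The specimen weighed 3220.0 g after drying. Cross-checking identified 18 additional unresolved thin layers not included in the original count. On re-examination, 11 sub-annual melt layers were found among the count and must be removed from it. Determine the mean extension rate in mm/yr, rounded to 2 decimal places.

0.41 mm/yr

After corrections the count is 39831 − 11 + 18 = 39838 annual layers.
Extension rate ≈ 16424.6 / 39838 = 0.41 mm/yr.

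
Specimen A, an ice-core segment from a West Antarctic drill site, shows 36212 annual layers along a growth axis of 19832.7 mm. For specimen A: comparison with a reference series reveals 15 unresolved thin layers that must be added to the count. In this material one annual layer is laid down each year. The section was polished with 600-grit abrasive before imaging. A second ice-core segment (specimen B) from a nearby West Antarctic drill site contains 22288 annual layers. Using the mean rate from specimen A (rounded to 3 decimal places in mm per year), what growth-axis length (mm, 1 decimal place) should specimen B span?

12191.5 mm

Specimen A: after corrections the count is 36212 + 15 = 36227 annual layers.
A: 19832.7 mm over 36227 years gives 19832.7 / 36227 ≈ 0.547 mm per year.
Length of B = 0.547 × 22288 = 12191.5 mm.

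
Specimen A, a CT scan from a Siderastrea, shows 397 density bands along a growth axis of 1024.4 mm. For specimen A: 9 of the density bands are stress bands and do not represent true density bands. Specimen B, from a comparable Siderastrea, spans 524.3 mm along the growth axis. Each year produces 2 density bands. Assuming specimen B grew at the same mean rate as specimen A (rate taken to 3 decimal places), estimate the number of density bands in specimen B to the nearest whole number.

199 density bands

Specimen A: correcting the raw count gives 397 − 9 = 388 true density bands.
Specimen A: dividing by 2 density bands per year: 388 / 2 = 194 years.
A: Mean rate = 1024.4 mm / 194 years ≈ 5.280 mm/yr.
B spans 524.3 / 5.280 = 99.30 years; at 2 density bands per year that is 99.30 × 2 ≈ 199 density bands.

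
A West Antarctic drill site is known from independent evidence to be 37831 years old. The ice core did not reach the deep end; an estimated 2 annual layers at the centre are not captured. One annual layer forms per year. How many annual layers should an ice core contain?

37829 annual layers

Expected annual layers over 37831 years: 37831.
37831 − 2 missed = 37829 annual layers expected in the prepared section.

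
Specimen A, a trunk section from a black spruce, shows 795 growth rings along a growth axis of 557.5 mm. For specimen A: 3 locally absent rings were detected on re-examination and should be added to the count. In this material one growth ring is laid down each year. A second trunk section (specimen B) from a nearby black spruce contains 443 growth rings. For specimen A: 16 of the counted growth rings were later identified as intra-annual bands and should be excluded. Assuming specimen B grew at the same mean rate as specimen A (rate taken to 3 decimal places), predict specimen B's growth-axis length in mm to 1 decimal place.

Specimen A: adjusted count: 795 − 16 + 3 = 782 growth rings.
A: Mean rate = 557.5 mm / 782 years ≈ 0.713 mm/yr.
Length of B = 0.713 × 443 = 315.9 mm.

315.9 mm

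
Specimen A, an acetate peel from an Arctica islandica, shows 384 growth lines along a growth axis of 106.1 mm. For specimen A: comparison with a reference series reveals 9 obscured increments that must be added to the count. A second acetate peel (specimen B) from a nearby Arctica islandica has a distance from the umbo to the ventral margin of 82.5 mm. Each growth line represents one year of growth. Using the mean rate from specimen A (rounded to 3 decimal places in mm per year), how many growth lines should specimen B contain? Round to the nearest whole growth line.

Specimen A: adjusted count: 384 + 9 = 393 growth lines.
A: Extension rate ≈ 106.1 / 393 = 0.270 mm/yr.
Specimen B: 82.5 mm / 0.270 mm per year = 305.56 years ≈ 306 growth lines.

306 growth lines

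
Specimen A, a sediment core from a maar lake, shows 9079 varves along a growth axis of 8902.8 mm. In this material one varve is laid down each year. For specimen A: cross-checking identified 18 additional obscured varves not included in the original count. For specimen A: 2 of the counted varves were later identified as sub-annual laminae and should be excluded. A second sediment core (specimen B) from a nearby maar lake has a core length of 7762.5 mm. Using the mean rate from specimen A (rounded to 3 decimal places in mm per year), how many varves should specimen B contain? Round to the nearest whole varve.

Specimen A: adjusted count: 9079 − 2 + 18 = 9095 varves.
A: Mean rate = 8902.8 mm / 9095 years ≈ 0.979 mm/year.
B spans 7762.5 / 0.979 = 7929.01 years ≈ 7929 varves.

7929 varves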